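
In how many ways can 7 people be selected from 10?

This is C(10,7) = 120.

120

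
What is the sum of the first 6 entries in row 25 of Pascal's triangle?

1 + 25 + 300 + 2300 + 12650 + 53130 = 68406.

68406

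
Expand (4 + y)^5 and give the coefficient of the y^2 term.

640

The general term is C(5,j)·(4)^j·(y)^(5-j); the y^2 term has j = 3.
C(5,3) = 10.
Coefficient = C(5,3) · 4^3 = 10 · 64 = 640.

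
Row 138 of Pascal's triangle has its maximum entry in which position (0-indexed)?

69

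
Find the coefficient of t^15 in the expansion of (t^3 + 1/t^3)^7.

7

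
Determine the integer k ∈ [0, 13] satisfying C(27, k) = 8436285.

C(27,k) increases on 0 ≤ k ≤ 13. C(27,9) = 4686825 and C(27,10) = 8436285, so k = 10.

10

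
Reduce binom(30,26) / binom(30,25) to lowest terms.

C(n,k+1)/C(n,k) = (n−k)/(k+1) = (30−25)/(25+1) = 5/26.

5/26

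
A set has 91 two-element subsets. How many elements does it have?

14

n(n−1)/2 = 91 ⇒ n(n−1) = 182. Since 14·13 = 182, n = 14.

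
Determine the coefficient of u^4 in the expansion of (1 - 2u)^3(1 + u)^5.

Coefficient of u^4 = Σ_{j} C(3,j)·(-2)^j·C(5,4-j)·1^(4-j) for j from 0 to 3.
= 5 + (-60) + 120 + (-40) = 25.

25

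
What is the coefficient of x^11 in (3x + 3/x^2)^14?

66961566

General term: C(14,j)·(3x)^j·(3/x^2)^(14-j), with x-exponent 1j − 2(14−j) = 3j − 28.
Set 3j − 28 = 11: j = 13.
C(14,13) = 14; 3^13 = 1594323; 3^1 = 3.
Coefficient = 14 · 1594323 · 3 = 66961566.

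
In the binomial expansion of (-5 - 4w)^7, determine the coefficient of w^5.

-537600

The general term is C(7,j)·(-5)^j·(-4w)^(7-j); the w^5 term has j = 2.
C(7,2) = 21.
Coefficient = C(7,2) · (-5)^2 · (-4)^5 = 21 · 25 · (-1024) = -537600.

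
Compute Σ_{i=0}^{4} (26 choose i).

17902

1 + 26 + 325 + 2600 + 14950 = 17902.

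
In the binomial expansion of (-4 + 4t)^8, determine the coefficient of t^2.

The general term is C(8,j)·(-4)^j·(4t)^(8-j); the t^2 term has j = 6.
C(8,6) = 28.
Coefficient = C(8,6) · (-4)^6 · 4^2 = 28 · 4096 · 16 = 1835008.

1835008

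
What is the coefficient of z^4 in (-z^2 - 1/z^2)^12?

792

General term: C(12,j)·(-z^2)^j·(-1/z^2)^(12-j), with z-exponent 2j − 2(12−j) = 4j − 24.
Set 4j − 24 = 4: j = 7.
C(12,7) = 792; (-1)^7 = -1; (-1)^5 = -1.
Coefficient = 792 · (-1) · (-1) = 792.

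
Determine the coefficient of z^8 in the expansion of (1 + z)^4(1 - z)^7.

Coefficient of z^8 = Σ_{j} C(4,j)·1^j·C(7,8-j)·(-1)^(8-j) for j from 1 to 4.
= (-4) + 42 + (-84) + 35 = -11.

-11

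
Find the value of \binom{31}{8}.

C(31,8) = (31·30·29·28·27·26·25·24) / 8! = 318073392000 / 40320 = 7888725.

7888725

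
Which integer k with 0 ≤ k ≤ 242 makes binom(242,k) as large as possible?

121

C(242,k) is maximized at k = 242/2 = 121.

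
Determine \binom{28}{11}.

21474180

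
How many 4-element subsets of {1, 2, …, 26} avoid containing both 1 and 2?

All 4-subsets: C(26,4) = 14950. Those containing both fixed elements: C(24,2) = 276.
14950 − 276 = 14674.

14674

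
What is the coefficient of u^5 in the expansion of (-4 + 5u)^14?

The general term is C(14,j)·(-4)^j·(5u)^(14-j); the u^5 term has j = 9.
C(14,9) = 2002.
Coefficient = C(14,9) · (-4)^9 · 5^5 = 2002 · (-262144) · 3125 = -1640038400000.

-1640038400000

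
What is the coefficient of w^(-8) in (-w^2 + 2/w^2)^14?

-1025024

General term: C(14,j)·(-w^2)^j·(2/w^2)^(14-j), with w-exponent 2j − 2(14−j) = 4j − 28.
Set 4j − 28 = -8: j = 5.
C(14,5) = 2002; (-1)^5 = -1; 2^9 = 512.
Coefficient = 2002 · (-1) · 512 = -1025024.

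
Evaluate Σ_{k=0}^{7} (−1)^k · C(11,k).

-120

The partial alternating sum Σ_{k=0}^{7} (−1)^k C(11,k) = (−1)^7 C(10,7) = -120.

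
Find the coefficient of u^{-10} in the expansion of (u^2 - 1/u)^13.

General term: C(13,j)·(u^2)^j·(-1/u)^(13-j), with u-exponent 2j − 1(13−j) = 3j − 13.
Set 3j − 13 = -10: j = 1.
C(13,1) = 13; 1^1 = 1; (-1)^12 = 1.
Coefficient = 13 · 1 · 1 = 13.

13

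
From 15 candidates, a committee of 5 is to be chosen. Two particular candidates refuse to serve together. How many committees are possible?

2717

All 5-subsets: C(15,5) = 3003. Those containing both fixed elements: C(13,3) = 286.
3003 − 286 = 2717.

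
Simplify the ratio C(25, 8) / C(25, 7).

9/4

C(n,k+1)/C(n,k) = (n−k)/(k+1) = (25−7)/(7+1) = 18/8 = 9/4.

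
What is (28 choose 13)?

37442160

C(28,13) = (28·27·26·25·24·23·22·21·20·19·18·17·16) / 13! = 233153109116928000 / 6227020800 = 37442160.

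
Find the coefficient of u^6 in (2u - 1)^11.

-29568

The general term is C(11,j)·(2u)^j·(-1)^(11-j); the u^6 term has j = 6.
C(11,6) = 462.
Coefficient = C(11,6) · 2^6 · (-1)^5 = 462 · 64 · (-1) = -29568.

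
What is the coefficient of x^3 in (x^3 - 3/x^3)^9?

General term: C(9,j)·(x^3)^j·(-3/x^3)^(9-j), with x-exponent 3j − 3(9−j) = 6j − 27.
Set 6j − 27 = 3: j = 5.
C(9,5) = 126; 1^5 = 1; (-3)^4 = 81.
Coefficient = 126 · 1 · 81 = 10206.

10206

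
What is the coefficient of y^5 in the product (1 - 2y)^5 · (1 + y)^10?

120

Coefficient of y^5 = Σ_{j} C(5,j)·(-2)^j·C(10,5-j)·1^(5-j) for j from 0 to 5.
= 252 + (-2100) + 4800 + (-3600) + 800 + (-32) = 120.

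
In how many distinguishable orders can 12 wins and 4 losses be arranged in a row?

Choose positions for the wins: C(16,12) = 1820.

1820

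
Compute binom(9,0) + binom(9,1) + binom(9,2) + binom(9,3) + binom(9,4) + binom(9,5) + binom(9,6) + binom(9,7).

502

1 + 9 + 36 + 84 + 126 + 126 + 84 + 36 = 502.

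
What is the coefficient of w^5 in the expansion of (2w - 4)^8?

The general term is C(8,j)·(2w)^j·(-4)^(8-j); the w^5 term has j = 5.
C(8,5) = 56.
Coefficient = C(8,5) · 2^5 · (-4)^3 = 56 · 32 · (-64) = -114688.

-114688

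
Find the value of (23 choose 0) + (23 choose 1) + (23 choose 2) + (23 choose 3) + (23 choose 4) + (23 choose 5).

1 + 23 + 253 + 1771 + 8855 + 33649 = 44552.

44552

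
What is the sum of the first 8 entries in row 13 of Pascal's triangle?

5812

1 + 13 + 78 + 286 + 715 + 1287 + 1716 + 1716 = 5812.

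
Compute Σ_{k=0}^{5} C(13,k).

2380

1 + 13 + 78 + 286 + 715 + 1287 = 2380.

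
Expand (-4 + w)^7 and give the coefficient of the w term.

The general term is C(7,j)·(-4)^j·(w)^(7-j); the w^1 term has j = 6.
C(7,6) = 7.
Coefficient = C(7,6) · (-4)^6 = 7 · 4096 = 28672.

28672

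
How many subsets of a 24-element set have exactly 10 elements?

1961256

Choose the 10 positions: C(24,10) = 1961256.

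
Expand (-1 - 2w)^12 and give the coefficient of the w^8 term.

The general term is C(12,j)·(-1)^j·(-2w)^(12-j); the w^8 term has j = 4.
C(12,4) = 495.
Coefficient = C(12,4) · (-2)^8 = 495 · 256 = 126720.

126720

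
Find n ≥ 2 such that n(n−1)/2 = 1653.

58

n(n−1)/2 = 1653 ⇒ n(n−1) = 3306. Since 58·57 = 3306, n = 58.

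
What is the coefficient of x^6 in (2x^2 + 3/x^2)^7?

6048

General term: C(7,j)·(2x^2)^j·(3/x^2)^(7-j), with x-exponent 2j − 2(7−j) = 4j − 14.
Set 4j − 14 = 6: j = 5.
C(7,5) = 21; 2^5 = 32; 3^2 = 9.
Coefficient = 21 · 32 · 9 = 6048.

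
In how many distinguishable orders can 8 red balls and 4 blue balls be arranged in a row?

Choose positions for the red balls: C(12,8) = 495.

495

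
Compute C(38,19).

35345263800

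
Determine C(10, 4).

210

C(10,4) = (10·9·8·7) / 4! = 5040 / 24 = 210.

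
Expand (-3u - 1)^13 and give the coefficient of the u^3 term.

The general term is C(13,j)·(-3u)^j·(-1)^(13-j); the u^3 term has j = 3.
C(13,3) = 286.
Coefficient = C(13,3) · (-3)^3 = 286 · (-27) = -7722.

-7722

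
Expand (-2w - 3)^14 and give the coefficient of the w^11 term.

20127744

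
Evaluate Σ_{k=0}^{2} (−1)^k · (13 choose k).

The partial alternating sum Σ_{k=0}^{2} (−1)^k C(13,k) = (−1)^2 C(12,2) = 66.

66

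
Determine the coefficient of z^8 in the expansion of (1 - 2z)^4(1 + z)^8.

-63

Coefficient of z^8 = Σ_{j} C(4,j)·(-2)^j·C(8,8-j)·1^(8-j) for j from 0 to 4.
= 1 + (-64) + 672 + (-1792) + 1120 = -63.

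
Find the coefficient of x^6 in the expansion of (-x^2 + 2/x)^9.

-2016

General term: C(9,j)·(-x^2)^j·(2/x)^(9-j), with x-exponent 2j − 1(9−j) = 3j − 9.
Set 3j − 9 = 6: j = 5.
C(9,5) = 126; (-1)^5 = -1; 2^4 = 16.
Coefficient = 126 · (-1) · 16 = -2016.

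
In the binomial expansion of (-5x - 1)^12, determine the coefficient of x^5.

2475000

The general term is C(12,j)·(-5x)^j·(-1)^(12-j); the x^5 term has j = 5.
C(12,5) = 792.
Coefficient = C(12,5) · (-5)^5 · (-1)^7 = 792 · (-3125) · (-1) = 2475000.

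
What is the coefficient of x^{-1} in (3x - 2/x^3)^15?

3868890480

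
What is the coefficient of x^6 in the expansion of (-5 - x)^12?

The general term is C(12,j)·(-5)^j·(-x)^(12-j); the x^6 term has j = 6.
C(12,6) = 924.
Coefficient = C(12,6) · (-5)^6 = 924 · 15625 = 14437500.

14437500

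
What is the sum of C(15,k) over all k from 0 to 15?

Setting x = 1 in (1+x)^15 gives Σ C(15,k) = 2^15 = 32768.

32768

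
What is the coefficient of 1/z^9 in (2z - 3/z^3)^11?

-7185024

General term: C(11,j)·(2z)^j·(-3/z^3)^(11-j), with z-exponent 1j − 3(11−j) = 4j − 33.
Set 4j − 33 = -9: j = 6.
C(11,6) = 462; 2^6 = 64; (-3)^5 = -243.
Coefficient = 462 · 64 · (-243) = -7185024.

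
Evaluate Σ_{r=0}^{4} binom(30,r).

1 + 30 + 435 + 4060 + 27405 = 31931.

31931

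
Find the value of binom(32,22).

64512240

C(32,22) = C(32,10) by symmetry.
C(32,10) = (32·31·30·29·28·27·26·25·24·23) / 10! = 234102016512000 / 3628800 = 64512240.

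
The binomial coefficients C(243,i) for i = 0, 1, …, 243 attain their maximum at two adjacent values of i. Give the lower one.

121

For odd n = 243, C(243,i) peaks at i = (n−1)/2 and (n+1)/2; the lower is 121.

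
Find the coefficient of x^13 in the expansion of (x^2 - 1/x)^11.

-165

General term: C(11,j)·(x^2)^j·(-1/x)^(11-j), with x-exponent 2j − 1(11−j) = 3j − 11.
Set 3j − 11 = 13: j = 8.
C(11,8) = 165; 1^8 = 1; (-1)^3 = -1.
Coefficient = 165 · 1 · (-1) = -165.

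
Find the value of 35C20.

3247943160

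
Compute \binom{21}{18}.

1330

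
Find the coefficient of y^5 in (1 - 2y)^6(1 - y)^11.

Coefficient of y^5 = Σ_{j} C(6,j)·(-2)^j·C(11,5-j)·(-1)^(5-j) for j from 0 to 5.
= (-462) + (-3960) + (-9900) + (-8800) + (-2640) + (-192) = -25954.

-25954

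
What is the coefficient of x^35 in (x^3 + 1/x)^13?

General term: C(13,j)·(x^3)^j·(1/x)^(13-j), with x-exponent 3j − 1(13−j) = 4j − 13.
Set 4j − 13 = 35: j = 12.
C(13,12) = 13; 1^12 = 1; 1^1 = 1.
Coefficient = 13 · 1 · 1 = 13.

13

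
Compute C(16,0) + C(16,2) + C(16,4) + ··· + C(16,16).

32768

Even-r terms of row 16 sum to 2^15 = 32768.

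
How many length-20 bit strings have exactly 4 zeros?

Choose the 4 positions: C(20,4) = 4845.

4845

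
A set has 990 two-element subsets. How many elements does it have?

45

n(n−1)/2 = 990 ⇒ n(n−1) = 1980. Since 45·44 = 1980, n = 45.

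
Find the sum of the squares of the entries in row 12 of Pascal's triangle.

2704156

By Vandermonde's identity, Σ C(12,j)² = C(24,12) = 2704156.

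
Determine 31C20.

84672315

C(31,20) = C(31,11) by symmetry.
C(31,11) = (31·30·29·28·27·26·25·24·23·22·21) / 11! = 3379847863392000 / 39916800 = 84672315.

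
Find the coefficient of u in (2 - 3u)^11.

-33792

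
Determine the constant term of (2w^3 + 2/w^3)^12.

General term: C(12,j)·(2w^3)^j·(2/w^3)^(12-j), with w-exponent 3j − 3(12−j) = 6j − 36.
Set 6j − 36 = 0: j = 6.
C(12,6) = 924; 2^6 = 64; 2^6 = 64.
Coefficient = 924 · 64 · 64 = 3784704.

3784704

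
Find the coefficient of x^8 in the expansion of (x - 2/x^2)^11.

-22

General term: C(11,j)·(x)^j·(-2/x^2)^(11-j), with x-exponent 1j − 2(11−j) = 3j − 22.
Set 3j − 22 = 8: j = 10.
C(11,10) = 11; 1^10 = 1; (-2)^1 = -2.
Coefficient = 11 · 1 · (-2) = -22.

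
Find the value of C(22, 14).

319770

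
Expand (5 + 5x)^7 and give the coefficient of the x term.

546875

The general term is C(7,j)·(5)^j·(5x)^(7-j); the x^1 term has j = 6.
C(7,6) = 7.
Coefficient = C(7,6) · 5^6 · 5^1 = 7 · 15625 · 5 = 546875.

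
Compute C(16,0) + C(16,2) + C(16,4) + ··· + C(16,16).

Even-i terms of row 16 sum to 2^15 = 32768.

32768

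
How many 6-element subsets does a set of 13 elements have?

1716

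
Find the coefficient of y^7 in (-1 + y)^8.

The general term is C(8,j)·(-1)^j·(y)^(8-j); the y^7 term has j = 1.
C(8,1) = 8.
Coefficient = C(8,1) · (-1)^1 = 8 · (-1) = -8.

-8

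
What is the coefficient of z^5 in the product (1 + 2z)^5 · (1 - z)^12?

Coefficient of z^5 = Σ_{j} C(5,j)·2^j·C(12,5-j)·(-1)^(5-j) for j from 0 to 5.
= (-792) + 4950 + (-8800) + 5280 + (-960) + 32 = -290.

-290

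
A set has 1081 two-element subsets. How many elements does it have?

47

n(n−1)/2 = 1081 ⇒ n(n−1) = 2162. Since 47·46 = 2162, n = 47.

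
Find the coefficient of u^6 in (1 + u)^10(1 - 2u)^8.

210

Coefficient of u^6 = Σ_{j} C(10,j)·1^j·C(8,6-j)·(-2)^(6-j) for j from 0 to 6.
= 1792 + (-17920) + 50400 + (-53760) + 23520 + (-4032) + 210 = 210.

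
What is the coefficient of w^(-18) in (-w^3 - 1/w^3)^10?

45

General term: C(10,j)·(-w^3)^j·(-1/w^3)^(10-j), with w-exponent 3j − 3(10−j) = 6j − 30.
Set 6j − 30 = -18: j = 2.
C(10,2) = 45; (-1)^2 = 1; (-1)^8 = 1.
Coefficient = 45 · 1 · 1 = 45.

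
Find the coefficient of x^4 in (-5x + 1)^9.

78750

The general term is C(9,j)·(-5x)^j·(1)^(9-j); the x^4 term has j = 4.
C(9,4) = 126.
Coefficient = C(9,4) · (-5)^4 = 126 · 625 = 78750.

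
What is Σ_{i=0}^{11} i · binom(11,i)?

11264

Differentiating (1+x)^11 and setting x=1: Σ i·C(11,i) = 11·2^10 = 11264.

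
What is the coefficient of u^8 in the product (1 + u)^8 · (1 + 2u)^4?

3649

Coefficient of u^8 = Σ_{j} C(8,j)·1^j·C(4,8-j)·2^(8-j) for j from 4 to 8.
= 1120 + 1792 + 672 + 64 + 1 = 3649.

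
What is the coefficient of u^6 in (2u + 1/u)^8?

General term: C(8,j)·(2u)^j·(1/u)^(8-j), with u-exponent 1j − 1(8−j) = 2j − 8.
Set 2j − 8 = 6: j = 7.
C(8,7) = 8; 2^7 = 128; 1^1 = 1.
Coefficient = 8 · 128 · 1 = 1024.

1024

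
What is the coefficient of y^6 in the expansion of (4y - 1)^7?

-28672

The general term is C(7,j)·(4y)^j·(-1)^(7-j); the y^6 term has j = 6.
C(7,6) = 7.
Coefficient = C(7,6) · 4^6 · (-1)^1 = 7 · 4096 · (-1) = -28672.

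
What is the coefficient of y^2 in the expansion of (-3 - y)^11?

-1082565

The general term is C(11,j)·(-3)^j·(-y)^(11-j); the y^2 term has j = 9.
C(11,9) = 55.
Coefficient = C(11,9) · (-3)^9 = 55 · (-19683) = -1082565.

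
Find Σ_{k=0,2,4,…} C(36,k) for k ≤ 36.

34359738368

Half of (1+1)^36 + (1−1)^36 gives the even-index sum: 2^35 = 34359738368.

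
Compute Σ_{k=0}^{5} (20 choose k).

1 + 20 + 190 + 1140 + 4845 + 15504 = 21700.

21700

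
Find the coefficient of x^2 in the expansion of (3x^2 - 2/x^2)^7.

-22680

General term: C(7,j)·(3x^2)^j·(-2/x^2)^(7-j), with x-exponent 2j − 2(7−j) = 4j − 14.
Set 4j − 14 = 2: j = 4.
C(7,4) = 35; 3^4 = 81; (-2)^3 = -8.
Coefficient = 35 · 81 · (-8) = -22680.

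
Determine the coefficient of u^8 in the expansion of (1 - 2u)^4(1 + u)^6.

Coefficient of u^8 = Σ_{j} C(4,j)·(-2)^j·C(6,8-j)·1^(8-j) for j from 2 to 4.
= 24 + (-192) + 240 = 72.

72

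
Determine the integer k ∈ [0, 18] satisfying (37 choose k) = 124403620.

9

C(37,k) increases on 0 ≤ k ≤ 18. C(37,8) = 38608020 and C(37,9) = 124403620, so k = 9.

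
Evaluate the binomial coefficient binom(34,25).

C(34,25) = C(34,9) by symmetry.
C(34,9) = (34·33·32·31·30·29·28·27·26) / 9! = 19033511777280 / 362880 = 52451256.

52451256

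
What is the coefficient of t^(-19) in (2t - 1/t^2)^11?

22

General term: C(11,j)·(2t)^j·(-1/t^2)^(11-j), with t-exponent 1j − 2(11−j) = 3j − 22.
Set 3j − 22 = -19: j = 1.
C(11,1) = 11; 2^1 = 2; (-1)^10 = 1.
Coefficient = 11 · 2 · 1 = 22.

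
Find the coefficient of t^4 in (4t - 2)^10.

3440640

The general term is C(10,j)·(4t)^j·(-2)^(10-j); the t^4 term has j = 4.
C(10,4) = 210.
Coefficient = C(10,4) · 4^4 · (-2)^6 = 210 · 256 · 64 = 3440640.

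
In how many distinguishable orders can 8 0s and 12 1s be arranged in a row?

125970

Choose positions for the 0s: C(20,8) = 125970.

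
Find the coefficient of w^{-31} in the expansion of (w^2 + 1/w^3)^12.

General term: C(12,j)·(w^2)^j·(1/w^3)^(12-j), with w-exponent 2j − 3(12−j) = 5j − 36.
Set 5j − 36 = -31: j = 1.
C(12,1) = 12; 1^1 = 1; 1^11 = 1.
Coefficient = 12 · 1 · 1 = 12.

12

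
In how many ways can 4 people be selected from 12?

This is C(12,4) = 495.

495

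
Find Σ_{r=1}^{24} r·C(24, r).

201326592

Since r·C(24,r) = 24·C(23,r−1), the sum is 24·2^23 = 24·8388608 = 201326592.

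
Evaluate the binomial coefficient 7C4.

35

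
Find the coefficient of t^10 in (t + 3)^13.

7722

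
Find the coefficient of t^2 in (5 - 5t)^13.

95214843750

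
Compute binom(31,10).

44352165

C(31,10) = (31·30·29·28·27·26·25·24·23·22) / 10! = 160945136352000 / 3628800 = 44352165.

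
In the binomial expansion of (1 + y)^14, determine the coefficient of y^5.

The general term is C(14,j)·(1)^j·(y)^(14-j); the y^5 term has j = 9.
C(14,9) = 2002.
Coefficient = C(14,9) = 2002.

2002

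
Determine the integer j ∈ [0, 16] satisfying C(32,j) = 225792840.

12

C(32,j) increases on 0 ≤ j ≤ 16. C(32,11) = 129024480 and C(32,12) = 225792840, so j = 12.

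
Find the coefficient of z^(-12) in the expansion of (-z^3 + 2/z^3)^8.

General term: C(8,j)·(-z^3)^j·(2/z^3)^(8-j), with z-exponent 3j − 3(8−j) = 6j − 24.
Set 6j − 24 = -12: j = 2.
C(8,2) = 28; (-1)^2 = 1; 2^6 = 64.
Coefficient = 28 · 1 · 64 = 1792.

1792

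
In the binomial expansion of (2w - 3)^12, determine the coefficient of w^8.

The general term is C(12,j)·(2w)^j·(-3)^(12-j); the w^8 term has j = 8.
C(12,8) = 495.
Coefficient = C(12,8) · 2^8 · (-3)^4 = 495 · 256 · 81 = 10264320.

10264320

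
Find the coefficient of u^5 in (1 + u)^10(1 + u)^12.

(1 + u)^10(1 + u)^12 = (1 + u)^22, so the coefficient of u^5 is C(22,5)·1^5 = 26334·1 = 26334.

26334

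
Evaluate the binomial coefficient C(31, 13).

206253075

C(31,13) = (31·30·29·28·27·26·25·24·23·22·21·20·19) / 13! = 1284342188088960000 / 6227020800 = 206253075.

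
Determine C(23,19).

C(23,19) = C(23,4) by symmetry.
C(23,4) = (23·22·21·20) / 4! = 212520 / 24 = 8855.

8855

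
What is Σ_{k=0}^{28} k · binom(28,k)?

Since k·C(28,k) = 28·C(27,k−1), the sum is 28·2^27 = 28·134217728 = 3758096384.

3758096384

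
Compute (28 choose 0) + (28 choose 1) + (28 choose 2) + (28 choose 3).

3683

1 + 28 + 378 + 3276 = 3683.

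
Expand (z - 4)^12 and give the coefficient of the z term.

The general term is C(12,j)·(z)^j·(-4)^(12-j); the z^1 term has j = 1.
C(12,1) = 12.
Coefficient = C(12,1) · (-4)^11 = 12 · (-4194304) = -50331648.

-50331648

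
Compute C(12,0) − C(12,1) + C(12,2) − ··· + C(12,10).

The partial alternating sum Σ_{k=0}^{10} (−1)^k C(12,k) = (−1)^10 C(11,10) = 11.

11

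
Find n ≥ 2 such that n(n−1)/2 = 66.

n(n−1)/2 = 66 ⇒ n(n−1) = 132. Since 12·11 = 132, n = 12.

12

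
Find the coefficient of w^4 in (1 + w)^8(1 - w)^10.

20

Coefficient of w^4 = Σ_{j} C(8,j)·1^j·C(10,4-j)·(-1)^(4-j) for j from 0 to 4.
= 210 + (-960) + 1260 + (-560) + 70 = 20.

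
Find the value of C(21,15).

C(21,15) = C(21,6) by symmetry.
C(21,6) = (21·20·19·18·17·16) / 6! = 39070080 / 720 = 54264.

54264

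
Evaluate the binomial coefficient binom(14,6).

3003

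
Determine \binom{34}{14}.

1391975640

C(34,14) = (34·33·32·31·30·29·28·27·26·25·24·23·22·21) / 14! = 121350057687226368000 / 87178291200 = 1391975640.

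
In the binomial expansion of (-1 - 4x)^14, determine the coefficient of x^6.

12300288

The general term is C(14,j)·(-1)^j·(-4x)^(14-j); the x^6 term has j = 8.
C(14,8) = 3003.
Coefficient = C(14,8) · (-4)^6 = 3003 · 4096 = 12300288.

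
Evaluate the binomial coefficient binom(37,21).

C(37,21) = C(37,16) by symmetry.
C(37,16) = (37·36·35·34·33·32·31·30·29·28·27·26·25·24·23·22) / 16! = 269397128065642536960000 / 20922789888000 = 12875774670.

12875774670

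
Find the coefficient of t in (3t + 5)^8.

1875000

The general term is C(8,j)·(3t)^j·(5)^(8-j); the t^1 term has j = 1.
C(8,1) = 8.
Coefficient = C(8,1) · 3^1 · 5^7 = 8 · 3 · 78125 = 1875000.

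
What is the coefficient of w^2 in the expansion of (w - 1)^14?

The general term is C(14,j)·(w)^j·(-1)^(14-j); the w^2 term has j = 2.
C(14,2) = 91.
Coefficient = C(14,2) = 91.

91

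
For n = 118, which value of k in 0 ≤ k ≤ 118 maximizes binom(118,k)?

59

C(118,k) is maximized at k = 118/2 = 59.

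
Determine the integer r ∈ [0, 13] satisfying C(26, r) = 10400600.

13

C(26,r) increases on 0 ≤ r ≤ 13. C(26,12) = 9657700 and C(26,13) = 10400600, so r = 13.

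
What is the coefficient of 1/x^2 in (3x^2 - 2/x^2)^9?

General term: C(9,j)·(3x^2)^j·(-2/x^2)^(9-j), with x-exponent 2j − 2(9−j) = 4j − 18.
Set 4j − 18 = -2: j = 4.
C(9,4) = 126; 3^4 = 81; (-2)^5 = -32.
Coefficient = 126 · 81 · (-32) = -326592.

-326592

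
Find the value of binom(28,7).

1184040

C(28,7) = (28·27·26·25·24·23·22) / 7! = 5967561600 / 5040 = 1184040.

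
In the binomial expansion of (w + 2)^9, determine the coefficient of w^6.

The general term is C(9,j)·(w)^j·(2)^(9-j); the w^6 term has j = 6.
C(9,6) = 84.
Coefficient = C(9,6) · 2^3 = 84 · 8 = 672.

672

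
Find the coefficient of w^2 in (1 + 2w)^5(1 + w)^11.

Coefficient of w^2 = Σ_{j} C(5,j)·2^j·C(11,2-j)·1^(2-j) for j from 0 to 2.
= 55 + 110 + 40 = 205.

205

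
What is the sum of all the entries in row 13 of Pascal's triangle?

8192

The entries of row 13 sum to 2^13 = 8192.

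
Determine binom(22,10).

646646

C(22,10) = (22·21·20·19·18·17·16·15·14·13) / 10! = 2346549004800 / 3628800 = 646646.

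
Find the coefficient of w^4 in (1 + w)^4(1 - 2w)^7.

-111

Coefficient of w^4 = Σ_{j} C(4,j)·1^j·C(7,4-j)·(-2)^(4-j) for j from 0 to 4.
= 560 + (-1120) + 504 + (-56) + 1 = -111.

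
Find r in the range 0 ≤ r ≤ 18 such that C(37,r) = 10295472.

C(37,r) increases on 0 ≤ r ≤ 18. C(37,6) = 2324784 and C(37,7) = 10295472, so r = 7.

7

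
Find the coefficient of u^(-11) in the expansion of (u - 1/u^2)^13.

General term: C(13,j)·(u)^j·(-1/u^2)^(13-j), with u-exponent 1j − 2(13−j) = 3j − 26.
Set 3j − 26 = -11: j = 5.
C(13,5) = 1287; 1^5 = 1; (-1)^8 = 1.
Coefficient = 1287 · 1 · 1 = 1287.

1287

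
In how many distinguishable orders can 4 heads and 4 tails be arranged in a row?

Choose positions for the heads: C(8,4) = 70.

70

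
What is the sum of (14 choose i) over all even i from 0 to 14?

8192

Half of (1+1)^14 + (1−1)^14 gives the even-index sum: 2^13 = 8192.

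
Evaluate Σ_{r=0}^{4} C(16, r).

1 + 16 + 120 + 560 + 1820 = 2517.

2517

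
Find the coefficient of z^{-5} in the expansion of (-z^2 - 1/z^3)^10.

General term: C(10,j)·(-z^2)^j·(-1/z^3)^(10-j), with z-exponent 2j − 3(10−j) = 5j − 30.
Set 5j − 30 = -5: j = 5.
C(10,5) = 252; (-1)^5 = -1; (-1)^5 = -1.
Coefficient = 252 · (-1) · (-1) = 252.

252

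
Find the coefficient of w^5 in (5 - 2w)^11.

-231000000

The general term is C(11,j)·(5)^j·(-2w)^(11-j); the w^5 term has j = 6.
C(11,6) = 462.
Coefficient = C(11,6) · 5^6 · (-2)^5 = 462 · 15625 · (-32) = -231000000.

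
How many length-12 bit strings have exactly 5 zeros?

792

Choose the 5 positions: C(12,5) = 792.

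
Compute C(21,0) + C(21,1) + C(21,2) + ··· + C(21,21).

2097152

Setting x = 1 in (1+x)^21 gives Σ C(21,i) = 2^21 = 2097152.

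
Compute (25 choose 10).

C(25,10) = (25·24·23·22·21·20·19·18·17·16) / 10! = 11861676288000 / 3628800 = 3268760.

3268760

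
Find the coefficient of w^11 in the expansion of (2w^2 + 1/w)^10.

15360

General term: C(10,j)·(2w^2)^j·(1/w)^(10-j), with w-exponent 2j − 1(10−j) = 3j − 10.
Set 3j − 10 = 11: j = 7.
C(10,7) = 120; 2^7 = 128; 1^3 = 1.
Coefficient = 120 · 128 · 1 = 15360.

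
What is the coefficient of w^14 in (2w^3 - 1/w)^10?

13440

General term: C(10,j)·(2w^3)^j·(-1/w)^(10-j), with w-exponent 3j − 1(10−j) = 4j − 10.
Set 4j − 10 = 14: j = 6.
C(10,6) = 210; 2^6 = 64; (-1)^4 = 1.
Coefficient = 210 · 64 · 1 = 13440.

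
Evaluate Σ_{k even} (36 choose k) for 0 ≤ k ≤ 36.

34359738368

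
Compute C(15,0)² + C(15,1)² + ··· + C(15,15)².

155117520

By Vandermonde's identity, Σ C(15,k)² = C(30,15) = 155117520.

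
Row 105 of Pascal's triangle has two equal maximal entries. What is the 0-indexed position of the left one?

For odd n = 105, C(105,m) peaks at m = (n−1)/2 and (n+1)/2; the lower is 52.

52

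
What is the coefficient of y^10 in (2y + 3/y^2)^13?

159744

General term: C(13,j)·(2y)^j·(3/y^2)^(13-j), with y-exponent 1j − 2(13−j) = 3j − 26.
Set 3j − 26 = 10: j = 12.
C(13,12) = 13; 2^12 = 4096; 3^1 = 3.
Coefficient = 13 · 4096 · 3 = 159744.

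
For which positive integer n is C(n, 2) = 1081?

47

n(n−1)/2 = 1081 ⇒ n(n−1) = 2162. Since 47·46 = 2162, n = 47.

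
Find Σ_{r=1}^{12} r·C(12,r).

24576

Since r·C(12,r) = 12·C(11,r−1), the sum is 12·2^11 = 12·2048 = 24576.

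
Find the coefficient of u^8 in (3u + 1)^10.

295245

The general term is C(10,j)·(3u)^j·(1)^(10-j); the u^8 term has j = 8.
C(10,8) = 45.
Coefficient = C(10,8) · 3^8 = 45 · 6561 = 295245.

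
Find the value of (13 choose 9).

715

C(13,9) = C(13,4) by symmetry.
C(13,4) = (13·12·11·10) / 4! = 17160 / 24 = 715.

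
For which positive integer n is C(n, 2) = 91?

n(n−1)/2 = 91 ⇒ n(n−1) = 182. Since 14·13 = 182, n = 14.

14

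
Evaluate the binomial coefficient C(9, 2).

36

C(9,2) = (9·8) / 2! = 72 / 2 = 36.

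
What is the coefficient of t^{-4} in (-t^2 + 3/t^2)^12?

General term: C(12,j)·(-t^2)^j·(3/t^2)^(12-j), with t-exponent 2j − 2(12−j) = 4j − 24.
Set 4j − 24 = -4: j = 5.
C(12,5) = 792; (-1)^5 = -1; 3^7 = 2187.
Coefficient = 792 · (-1) · 2187 = -1732104.

-1732104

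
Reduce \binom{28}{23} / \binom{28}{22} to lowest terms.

C(n,k+1)/C(n,k) = (n−k)/(k+1) = (28−22)/(22+1) = 6/23.

6/23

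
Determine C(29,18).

C(29,18) = C(29,11) by symmetry.
C(29,11) = (29·28·27·26·25·24·23·22·21·20·19) / 11! = 1381013105472000 / 39916800 = 34597290.

34597290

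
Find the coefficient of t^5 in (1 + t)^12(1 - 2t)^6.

Coefficient of t^5 = Σ_{j} C(12,j)·1^j·C(6,5-j)·(-2)^(5-j) for j from 0 to 5.
= (-192) + 2880 + (-10560) + 13200 + (-5940) + 792 = 180.

180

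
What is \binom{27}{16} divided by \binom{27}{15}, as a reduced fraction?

3/4

C(n,k+1)/C(n,k) = (n−k)/(k+1) = (27−15)/(15+1) = 12/16 = 3/4.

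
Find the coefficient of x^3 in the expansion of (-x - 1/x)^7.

-21

General term: C(7,j)·(-x)^j·(-1/x)^(7-j), with x-exponent 1j − 1(7−j) = 2j − 7.
Set 2j − 7 = 3: j = 5.
C(7,5) = 21; (-1)^5 = -1; (-1)^2 = 1.
Coefficient = 21 · (-1) · 1 = -21.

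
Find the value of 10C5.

C(10,5) = (10·9·8·7·6) / 5! = 30240 / 120 = 252.

252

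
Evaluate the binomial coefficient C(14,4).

C(14,4) = (14·13·12·11) / 4! = 24024 / 24 = 1001.

1001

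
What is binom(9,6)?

84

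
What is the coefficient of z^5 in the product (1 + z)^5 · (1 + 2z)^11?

56695

Coefficient of z^5 = Σ_{j} C(5,j)·1^j·C(11,5-j)·2^(5-j) for j from 0 to 5.
= 14784 + 26400 + 13200 + 2200 + 110 + 1 = 56695.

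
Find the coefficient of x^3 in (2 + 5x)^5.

The general term is C(5,j)·(2)^j·(5x)^(5-j); the x^3 term has j = 2.
C(5,2) = 10.
Coefficient = C(5,2) · 2^2 · 5^3 = 10 · 4 · 125 = 5000.

5000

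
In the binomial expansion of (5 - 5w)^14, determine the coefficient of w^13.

-85449218750

The general term is C(14,j)·(5)^j·(-5w)^(14-j); the w^13 term has j = 1.
C(14,1) = 14.
Coefficient = C(14,1) · 5^1 · (-5)^13 = 14 · 5 · (-1220703125) = -85449218750.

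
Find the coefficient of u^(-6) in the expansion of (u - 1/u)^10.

General term: C(10,j)·(u)^j·(-1/u)^(10-j), with u-exponent 1j − 1(10−j) = 2j − 10.
Set 2j − 10 = -6: j = 2.
C(10,2) = 45; 1^2 = 1; (-1)^8 = 1.
Coefficient = 45 · 1 · 1 = 45.

45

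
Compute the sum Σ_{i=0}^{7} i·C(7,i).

Since i·C(7,i) = 7·C(6,i−1), the sum is 7·2^6 = 7·64 = 448.

448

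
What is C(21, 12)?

293930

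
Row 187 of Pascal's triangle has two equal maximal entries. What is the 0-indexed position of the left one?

For odd n = 187, C(187,j) peaks at j = (n−1)/2 and (n+1)/2; the lower is 93.

93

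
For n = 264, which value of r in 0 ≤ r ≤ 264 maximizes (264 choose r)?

C(264,r) is maximized at r = 264/2 = 132.

132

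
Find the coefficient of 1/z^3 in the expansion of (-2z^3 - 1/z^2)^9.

-672

General term: C(9,j)·(-2z^3)^j·(-1/z^2)^(9-j), with z-exponent 3j − 2(9−j) = 5j − 18.
Set 5j − 18 = -3: j = 3.
C(9,3) = 84; (-2)^3 = -8; (-1)^6 = 1.
Coefficient = 84 · (-8) · 1 = -672.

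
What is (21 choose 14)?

C(21,14) = C(21,7) by symmetry.
C(21,7) = (21·20·19·18·17·16·15) / 7! = 586051200 / 5040 = 116280.

116280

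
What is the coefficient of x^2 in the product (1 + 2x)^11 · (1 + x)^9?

Coefficient of x^2 = Σ_{j} C(11,j)·2^j·C(9,2-j)·1^(2-j) for j from 0 to 2.
= 36 + 198 + 220 = 454.

454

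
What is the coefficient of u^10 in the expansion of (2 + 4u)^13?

The general term is C(13,j)·(2)^j·(4u)^(13-j); the u^10 term has j = 3.
C(13,3) = 286.
Coefficient = C(13,3) · 2^3 · 4^10 = 286 · 8 · 1048576 = 2399141888.

2399141888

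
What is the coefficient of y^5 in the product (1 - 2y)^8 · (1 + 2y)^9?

896

Coefficient of y^5 = Σ_{j} C(8,j)·(-2)^j·C(9,5-j)·2^(5-j) for j from 0 to 5.
= 4032 + (-32256) + 75264 + (-64512) + 20160 + (-1792) = 896.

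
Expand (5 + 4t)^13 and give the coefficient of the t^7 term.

439296000000

The general term is C(13,j)·(5)^j·(4t)^(13-j); the t^7 term has j = 6.
C(13,6) = 1716.
Coefficient = C(13,6) · 5^6 · 4^7 = 1716 · 15625 · 16384 = 439296000000.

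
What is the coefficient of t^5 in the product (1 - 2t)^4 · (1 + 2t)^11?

-2464

Coefficient of t^5 = Σ_{j} C(4,j)·(-2)^j·C(11,5-j)·2^(5-j) for j from 0 to 4.
= 14784 + (-42240) + 31680 + (-7040) + 352 = -2464.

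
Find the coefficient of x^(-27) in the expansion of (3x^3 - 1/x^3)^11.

33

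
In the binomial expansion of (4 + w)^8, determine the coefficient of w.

131072

The general term is C(8,j)·(4)^j·(w)^(8-j); the w^1 term has j = 7.
C(8,7) = 8.
Coefficient = C(8,7) · 4^7 = 8 · 16384 = 131072.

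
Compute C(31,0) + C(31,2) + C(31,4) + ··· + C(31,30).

1073741824

Even-j terms of row 31 sum to 2^30 = 1073741824.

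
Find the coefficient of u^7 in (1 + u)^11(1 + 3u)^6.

Coefficient of u^7 = Σ_{j} C(11,j)·1^j·C(6,7-j)·3^(7-j) for j from 1 to 7.
= 8019 + 80190 + 200475 + 178200 + 62370 + 8316 + 330 = 537900.

537900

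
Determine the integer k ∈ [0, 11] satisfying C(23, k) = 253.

C(23,k) increases on 0 ≤ k ≤ 11. C(23,1) = 23 and C(23,2) = 253, so k = 2.

2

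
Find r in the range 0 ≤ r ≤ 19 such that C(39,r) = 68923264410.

C(39,r) increases on 0 ≤ r ≤ 19. C(39,18) = 62359143990 and C(39,19) = 68923264410, so r = 19.

19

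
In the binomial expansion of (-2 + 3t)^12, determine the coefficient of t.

-73728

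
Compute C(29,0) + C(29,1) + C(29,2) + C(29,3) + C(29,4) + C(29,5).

146596

1 + 29 + 406 + 3654 + 23751 + 118755 = 146596.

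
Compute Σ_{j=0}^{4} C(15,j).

1 + 15 + 105 + 455 + 1365 = 1941.

1941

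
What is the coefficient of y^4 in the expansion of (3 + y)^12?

3247695

The general term is C(12,j)·(3)^j·(y)^(12-j); the y^4 term has j = 8.
C(12,8) = 495.
Coefficient = C(12,8) · 3^8 = 495 · 6561 = 3247695.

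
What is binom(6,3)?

C(6,3) = (6·5·4) / 3! = 120 / 6 = 20.

20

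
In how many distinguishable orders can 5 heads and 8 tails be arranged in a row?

Choose positions for the heads: C(13,5) = 1287.

1287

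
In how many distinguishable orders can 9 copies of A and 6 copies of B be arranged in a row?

Choose positions for the A's: C(15,9) = 5005.

5005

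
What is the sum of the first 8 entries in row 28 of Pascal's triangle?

1683218

1 + 28 + 378 + 3276 + 20475 + 98280 + 376740 + 1184040 = 1683218.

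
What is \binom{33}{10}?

92561040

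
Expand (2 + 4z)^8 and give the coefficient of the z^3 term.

114688

The general term is C(8,j)·(2)^j·(4z)^(8-j); the z^3 term has j = 5.
C(8,5) = 56.
Coefficient = C(8,5) · 2^5 · 4^3 = 56 · 32 · 64 = 114688.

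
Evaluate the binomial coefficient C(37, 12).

1852482996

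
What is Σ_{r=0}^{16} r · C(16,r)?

524288

Differentiating (1+x)^16 and setting x=1: Σ r·C(16,r) = 16·2^15 = 524288.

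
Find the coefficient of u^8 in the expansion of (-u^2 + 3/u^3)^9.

-324

General term: C(9,j)·(-u^2)^j·(3/u^3)^(9-j), with u-exponent 2j − 3(9−j) = 5j − 27.
Set 5j − 27 = 8: j = 7.
C(9,7) = 36; (-1)^7 = -1; 3^2 = 9.
Coefficient = 36 · (-1) · 9 = -324.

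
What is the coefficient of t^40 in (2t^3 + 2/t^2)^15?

General term: C(15,j)·(2t^3)^j·(2/t^2)^(15-j), with t-exponent 3j − 2(15−j) = 5j − 30.
Set 5j − 30 = 40: j = 14.
C(15,14) = 15; 2^14 = 16384; 2^1 = 2.
Coefficient = 15 · 16384 · 2 = 491520.

491520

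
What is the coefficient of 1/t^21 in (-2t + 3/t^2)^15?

General term: C(15,j)·(-2t)^j·(3/t^2)^(15-j), with t-exponent 1j − 2(15−j) = 3j − 30.
Set 3j − 30 = -21: j = 3.
C(15,3) = 455; (-2)^3 = -8; 3^12 = 531441.
Coefficient = 455 · (-8) · 531441 = -1934445240.

-1934445240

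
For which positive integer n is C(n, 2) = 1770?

n(n−1)/2 = 1770 ⇒ n(n−1) = 3540. Since 60·59 = 3540, n = 60.

60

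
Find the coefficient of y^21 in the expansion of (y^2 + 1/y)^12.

12

General term: C(12,j)·(y^2)^j·(1/y)^(12-j), with y-exponent 2j − 1(12−j) = 3j − 12.
Set 3j − 12 = 21: j = 11.
C(12,11) = 12; 1^11 = 1; 1^1 = 1.
Coefficient = 12 · 1 · 1 = 12.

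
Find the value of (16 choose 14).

120

C(16,14) = C(16,2) by symmetry.
C(16,2) = (16·15) / 2! = 240 / 2 = 120.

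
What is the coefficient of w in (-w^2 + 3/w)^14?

-39405366

General term: C(14,j)·(-w^2)^j·(3/w)^(14-j), with w-exponent 2j − 1(14−j) = 3j − 14.
Set 3j − 14 = 1: j = 5.
C(14,5) = 2002; (-1)^5 = -1; 3^9 = 19683.
Coefficient = 2002 · (-1) · 19683 = -39405366.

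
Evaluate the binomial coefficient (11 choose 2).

55

C(11,2) = (11·10) / 2! = 110 / 2 = 55.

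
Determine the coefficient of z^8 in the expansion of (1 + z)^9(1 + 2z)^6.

74313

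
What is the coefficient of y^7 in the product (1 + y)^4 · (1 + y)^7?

330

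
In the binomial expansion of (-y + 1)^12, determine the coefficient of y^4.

The general term is C(12,j)·(-y)^j·(1)^(12-j); the y^4 term has j = 4.
C(12,4) = 495.
Coefficient = C(12,4) = 495.

495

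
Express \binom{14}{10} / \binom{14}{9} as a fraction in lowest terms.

1/2

C(n,k+1)/C(n,k) = (n−k)/(k+1) = (14−9)/(9+1) = 5/10 = 1/2.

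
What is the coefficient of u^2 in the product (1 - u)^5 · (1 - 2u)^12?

394

Coefficient of u^2 = Σ_{j} C(5,j)·(-1)^j·C(12,2-j)·(-2)^(2-j) for j from 0 to 2.
= 264 + 120 + 10 = 394.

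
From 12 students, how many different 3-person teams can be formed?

220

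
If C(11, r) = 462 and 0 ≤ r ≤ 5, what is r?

5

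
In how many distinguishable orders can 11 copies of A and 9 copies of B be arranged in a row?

Choose positions for the A's: C(20,11) = 167960.

167960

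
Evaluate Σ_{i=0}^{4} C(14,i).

1 + 14 + 91 + 364 + 1001 = 1471.

1471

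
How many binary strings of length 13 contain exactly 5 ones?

Choose the 5 positions: C(13,5) = 1287.

1287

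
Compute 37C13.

3562467300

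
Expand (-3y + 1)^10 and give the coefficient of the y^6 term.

153090

The general term is C(10,j)·(-3y)^j·(1)^(10-j); the y^6 term has j = 6.
C(10,6) = 210.
Coefficient = C(10,6) · (-3)^6 = 210 · 729 = 153090.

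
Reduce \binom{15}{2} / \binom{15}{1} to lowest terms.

C(n,k+1)/C(n,k) = (n−k)/(k+1) = (15−1)/(1+1) = 14/2 = 7.

7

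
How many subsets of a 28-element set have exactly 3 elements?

Choose the 3 positions: C(28,3) = 3276.

3276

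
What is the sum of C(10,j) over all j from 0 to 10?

1024

The entries of row 10 sum to 2^10 = 1024.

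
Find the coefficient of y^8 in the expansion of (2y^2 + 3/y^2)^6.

576

General term: C(6,j)·(2y^2)^j·(3/y^2)^(6-j), with y-exponent 2j − 2(6−j) = 4j − 12.
Set 4j − 12 = 8: j = 5.
C(6,5) = 6; 2^5 = 32; 3^1 = 3.
Coefficient = 6 · 32 · 3 = 576.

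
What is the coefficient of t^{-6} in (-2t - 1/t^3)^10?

General term: C(10,j)·(-2t)^j·(-1/t^3)^(10-j), with t-exponent 1j − 3(10−j) = 4j − 30.
Set 4j − 30 = -6: j = 6.
C(10,6) = 210; (-2)^6 = 64; (-1)^4 = 1.
Coefficient = 210 · 64 · 1 = 13440.

13440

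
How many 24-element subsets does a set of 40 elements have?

62852101650

C(40,24) = C(40,16) by symmetry.
C(40,16) = (40·39·38·37·36·35·34·33·32·31·30·29·28·27·26·25) / 16! = 1315041316842168115200000 / 20922789888000 = 62852101650.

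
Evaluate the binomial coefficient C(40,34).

C(40,34) = C(40,6) by symmetry.
C(40,6) = (40·39·38·37·36·35) / 6! = 2763633600 / 720 = 3838380.

3838380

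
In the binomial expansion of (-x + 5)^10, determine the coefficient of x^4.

3281250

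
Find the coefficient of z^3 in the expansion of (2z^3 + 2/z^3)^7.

General term: C(7,j)·(2z^3)^j·(2/z^3)^(7-j), with z-exponent 3j − 3(7−j) = 6j − 21.
Set 6j − 21 = 3: j = 4.
C(7,4) = 35; 2^4 = 16; 2^3 = 8.
Coefficient = 35 · 16 · 8 = 4480.

4480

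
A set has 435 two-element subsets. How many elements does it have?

n(n−1)/2 = 435 ⇒ n(n−1) = 870. Since 30·29 = 870, n = 30.

30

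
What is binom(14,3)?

364

C(14,3) = (14·13·12) / 3! = 2184 / 6 = 364.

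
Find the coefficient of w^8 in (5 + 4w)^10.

73728000

The general term is C(10,j)·(5)^j·(4w)^(10-j); the w^8 term has j = 2.
C(10,2) = 45.
Coefficient = C(10,2) · 5^2 · 4^8 = 45 · 25 · 65536 = 73728000.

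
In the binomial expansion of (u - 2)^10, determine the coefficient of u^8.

The general term is C(10,j)·(u)^j·(-2)^(10-j); the u^8 term has j = 8.
C(10,8) = 45.
Coefficient = C(10,8) · (-2)^2 = 45 · 4 = 180.

180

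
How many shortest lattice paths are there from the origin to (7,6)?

Each path is a sequence of 13 steps with 7 rights: C(13,7) = 1716.

1716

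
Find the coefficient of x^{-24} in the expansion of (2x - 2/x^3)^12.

General term: C(12,j)·(2x)^j·(-2/x^3)^(12-j), with x-exponent 1j − 3(12−j) = 4j − 36.
Set 4j − 36 = -24: j = 3.
C(12,3) = 220; 2^3 = 8; (-2)^9 = -512.
Coefficient = 220 · 8 · (-512) = -901120.

-901120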